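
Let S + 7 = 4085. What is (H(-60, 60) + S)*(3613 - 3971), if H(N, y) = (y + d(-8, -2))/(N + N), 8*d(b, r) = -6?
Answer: -116779779/80 ≈ -1.4597e+6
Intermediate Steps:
S = 4078 (S = -7 + 4085 = 4078)
d(b, r) = -¾ (d(b, r) = (⅛)*(-6) = -¾)
H(N, y) = (-¾ + y)/(2*N) (H(N, y) = (y - ¾)/(N + N) = (-¾ + y)/((2*N)) = (-¾ + y)*(1/(2*N)) = (-¾ + y)/(2*N))
(H(-60, 60) + S)*(3613 - 3971) = ((⅛)*(-3 + 4*60)/(-60) + 4078)*(3613 - 3971) = ((⅛)*(-1/60)*(-3 + 240) + 4078)*(-358) = ((⅛)*(-1/60)*237 + 4078)*(-358) = (-79/160 + 4078)*(-358) = (652401/160)*(-358) = -116779779/80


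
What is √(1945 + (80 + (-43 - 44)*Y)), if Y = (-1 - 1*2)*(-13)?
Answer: 6*I*√38 ≈ 36.987*I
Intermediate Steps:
Y = 39 (Y = (-1 - 2)*(-13) = -3*(-13) = 39)
√(1945 + (80 + (-43 - 44)*Y)) = √(1945 + (80 + (-43 - 44)*39)) = √(1945 + (80 - 87*39)) = √(1945 + (80 - 3393)) = √(1945 - 3313) = √(-1368) = 6*I*√38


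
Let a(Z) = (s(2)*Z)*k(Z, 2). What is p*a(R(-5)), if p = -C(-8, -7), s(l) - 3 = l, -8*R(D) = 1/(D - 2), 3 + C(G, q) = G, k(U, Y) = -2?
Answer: -55/28 ≈ -1.9643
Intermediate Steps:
C(G, q) = -3 + G
R(D) = -1/(8*(-2 + D)) (R(D) = -1/(8*(D - 2)) = -1/(8*(-2 + D)))
s(l) = 3 + l
a(Z) = -10*Z (a(Z) = ((3 + 2)*Z)*(-2) = (5*Z)*(-2) = -10*Z)
p = 11 (p = -(-3 - 8) = -1*(-11) = 11)
p*a(R(-5)) = 11*(-(-10)/(-16 + 8*(-5))) = 11*(-(-10)/(-16 - 40)) = 11*(-(-10)/(-56)) = 11*(-(-10)*(-1)/56) = 11*(-10*1/56) = 11*(-5/28) = -55/28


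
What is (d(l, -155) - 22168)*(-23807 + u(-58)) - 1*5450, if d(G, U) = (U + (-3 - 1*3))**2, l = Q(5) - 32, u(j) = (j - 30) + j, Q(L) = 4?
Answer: -89901059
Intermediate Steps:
u(j) = -30 + 2*j (u(j) = (-30 + j) + j = -30 + 2*j)
l = -28 (l = 4 - 32 = -28)
d(G, U) = (-6 + U)**2 (d(G, U) = (U + (-3 - 3))**2 = (U - 6)**2 = (-6 + U)**2)
(d(l, -155) - 22168)*(-23807 + u(-58)) - 1*5450 = ((-6 - 155)**2 - 22168)*(-23807 + (-30 + 2*(-58))) - 1*5450 = ((-161)**2 - 22168)*(-23807 + (-30 - 116)) - 5450 = (25921 - 22168)*(-23807 - 146) - 5450 = 3753*(-23953) - 5450 = -89895609 - 5450 = -89901059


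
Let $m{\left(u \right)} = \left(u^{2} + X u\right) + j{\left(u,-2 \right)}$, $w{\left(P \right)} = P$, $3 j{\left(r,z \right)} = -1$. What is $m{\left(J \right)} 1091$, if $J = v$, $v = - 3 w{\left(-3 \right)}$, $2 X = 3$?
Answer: $\frac{616415}{6} \approx 1.0274 \cdot 10^{5}$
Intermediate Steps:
$j{\left(r,z \right)} = - \frac{1}{3}$ ($j{\left(r,z \right)} = \frac{1}{3} \left(-1\right) = - \frac{1}{3}$)
$X = \frac{3}{2}$ ($X = \frac{1}{2} \cdot 3 = \frac{3}{2} \approx 1.5$)
$v = 9$ ($v = \left(-3\right) \left(-3\right) = 9$)
$J = 9$
$m{\left(u \right)} = - \frac{1}{3} + u^{2} + \frac{3 u}{2}$ ($m{\left(u \right)} = \left(u^{2} + \frac{3 u}{2}\right) - \frac{1}{3} = - \frac{1}{3} + u^{2} + \frac{3 u}{2}$)
$m{\left(J \right)} 1091 = \left(- \frac{1}{3} + 9^{2} + \frac{3}{2} \cdot 9\right) 1091 = \left(- \frac{1}{3} + 81 + \frac{27}{2}\right) 1091 = \frac{565}{6} \cdot 1091 = \frac{616415}{6}$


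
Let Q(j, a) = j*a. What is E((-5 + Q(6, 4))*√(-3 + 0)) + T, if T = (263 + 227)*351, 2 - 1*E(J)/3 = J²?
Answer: 175245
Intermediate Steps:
Q(j, a) = a*j
E(J) = 6 - 3*J²
T = 171990 (T = 490*351 = 171990)
E((-5 + Q(6, 4))*√(-3 + 0)) + T = (6 - 3*(-5 + 4*6)²*(-3 + 0)) + 171990 = (6 - 3*(-3*(-5 + 24)²)) + 171990 = (6 - 3*(19*(I*√3))²) + 171990 = (6 - 3*(19*I*√3)²) + 171990 = (6 - 3*(-1083)) + 171990 = (6 + 3249) + 171990 = 3255 + 171990 = 175245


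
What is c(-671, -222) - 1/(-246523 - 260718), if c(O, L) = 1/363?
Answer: 507604/184128483 ≈ 0.0027568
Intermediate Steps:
c(O, L) = 1/363
c(-671, -222) - 1/(-246523 - 260718) = 1/363 - 1/(-246523 - 260718) = 1/363 - 1/(-507241) = 1/363 - 1*(-1/507241) = 1/363 + 1/507241 = 507604/184128483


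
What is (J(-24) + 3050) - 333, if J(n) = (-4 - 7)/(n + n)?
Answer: 130427/48 ≈ 2717.2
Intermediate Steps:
J(n) = -11/(2*n) (J(n) = -11*1/(2*n) = -11/(2*n))
(J(-24) + 3050) - 333 = (-11/2/(-24) + 3050) - 333 = (-11/2*(-1/24) + 3050) - 333 = (11/48 + 3050) - 333 = 146411/48 - 333 = 130427/48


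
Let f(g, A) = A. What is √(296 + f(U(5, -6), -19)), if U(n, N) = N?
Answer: √277 ≈ 16.643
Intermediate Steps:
√(296 + f(U(5, -6), -19)) = √(296 - 19) = √277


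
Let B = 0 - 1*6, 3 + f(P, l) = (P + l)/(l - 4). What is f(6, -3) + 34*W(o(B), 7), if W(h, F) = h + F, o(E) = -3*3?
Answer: -500/7 ≈ -71.429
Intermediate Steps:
f(P, l) = -3 + (P + l)/(-4 + l) (f(P, l) = -3 + (P + l)/(l - 4) = -3 + (P + l)/(-4 + l))
B = -6 (B = 0 - 6 = -6)
o(E) = -9
W(h, F) = F + h
f(6, -3) + 34*W(o(B), 7) = (12 + 6 - 2*(-3))/(-4 - 3) + 34*(7 - 9) = (12 + 6 + 6)/(-7) + 34*(-2) = -⅐*24 - 68 = -24/7 - 68 = -500/7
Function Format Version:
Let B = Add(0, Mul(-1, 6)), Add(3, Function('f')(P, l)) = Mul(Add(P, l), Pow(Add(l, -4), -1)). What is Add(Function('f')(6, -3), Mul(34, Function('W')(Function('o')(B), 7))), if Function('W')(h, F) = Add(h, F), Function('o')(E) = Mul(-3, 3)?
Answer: Rational(-500, 7) ≈ -71.429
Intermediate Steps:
Function('f')(P, l) = Add(-3, Mul(Pow(Add(-4, l), -1), Add(P, l))) (Function('f')(P, l) = Add(-3, Mul(Add(P, l), Pow(Add(l, -4), -1))) = Add(-3, Mul(Add(P, l), Pow(Add(-4, l), -1))) = Add(-3, Mul(Pow(Add(-4, l), -1), Add(P, l))))
B = -6 (B = Add(0, -6) = -6)
Function('o')(E) = -9
Function('W')(h, F) = Add(F, h)
Add(Function('f')(6, -3), Mul(34, Function('W')(Function('o')(B), 7))) = Add(Mul(Pow(Add(-4, -3), -1), Add(12, 6, Mul(-2, -3))), Mul(34, Add(7, -9))) = Add(Mul(Pow(-7, -1), Add(12, 6, 6)), Mul(34, -2)) = Add(Mul(Rational(-1, 7), 24), -68) = Add(Rational(-24, 7), -68) = Rational(-500, 7)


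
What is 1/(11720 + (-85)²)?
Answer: 1/18945 ≈ 5.2784e-5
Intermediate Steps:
1/(11720 + (-85)²) = 1/(11720 + 7225) = 1/18945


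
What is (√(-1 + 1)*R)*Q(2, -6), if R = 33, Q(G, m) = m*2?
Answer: 0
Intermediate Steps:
Q(G, m) = 2*m
(√(-1 + 1)*R)*Q(2, -6) = (√(-1 + 1)*33)*(2*(-6)) = (√0*33)*(-12) = (0*33)*(-12) = 0*(-12) = 0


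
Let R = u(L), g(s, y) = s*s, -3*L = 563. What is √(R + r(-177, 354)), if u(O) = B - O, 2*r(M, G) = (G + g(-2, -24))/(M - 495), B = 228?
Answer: √11724258/168 ≈ 20.381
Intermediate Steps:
L = -563/3 (L = -⅓*563 = -563/3 ≈ -187.67)
g(s, y) = s²
r(M, G) = (4 + G)/(2*(-495 + M)) (r(M, G) = ((G + (-2)²)/(M - 495))/2 = ((G + 4)/(-495 + M))/2 = ((4 + G)/(-495 + M))/2 = (4 + G)/(2*(-495 + M)))
u(O) = 228 - O
R = 1247/3 (R = 228 - 1*(-563/3) = 228 + 563/3 = 1247/3 ≈ 415.67)
√(R + r(-177, 354)) = √(1247/3 + (4 + 354)/(2*(-495 - 177))) = √(1247/3 + (½)*358/(-672)) = √(1247/3 + (½)*(-1/672)*358) = √(1247/3 - 179/672) = √(279149/672) = √11724258/168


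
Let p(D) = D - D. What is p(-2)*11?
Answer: 0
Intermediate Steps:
p(D) = 0
p(-2)*11 = 0*11 = 0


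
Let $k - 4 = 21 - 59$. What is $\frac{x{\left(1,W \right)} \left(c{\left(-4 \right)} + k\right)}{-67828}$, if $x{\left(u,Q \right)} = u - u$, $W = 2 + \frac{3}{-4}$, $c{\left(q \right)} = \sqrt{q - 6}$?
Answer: $0$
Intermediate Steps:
$c{\left(q \right)} = \sqrt{-6 + q}$
$k = -34$ ($k = 4 + \left(21 - 59\right) = 4 - 38 = -34$)
$W = \frac{5}{4}$ ($W = 2 + 3 \left(- \frac{1}{4}\right) = 2 - \frac{3}{4} = \frac{5}{4} \approx 1.25$)
$x{\left(u,Q \right)} = 0$
$\frac{x{\left(1,W \right)} \left(c{\left(-4 \right)} + k\right)}{-67828} = \frac{0 \left(\sqrt{-6 - 4} - 34\right)}{-67828} = 0 \left(\sqrt{-10} - 34\right) \left(- \frac{1}{67828}\right) = 0 \left(i \sqrt{10} - 34\right) \left(- \frac{1}{67828}\right) = 0 \left(-34 + i \sqrt{10}\right) \left(- \frac{1}{67828}\right) = 0 \left(- \frac{1}{67828}\right) = 0$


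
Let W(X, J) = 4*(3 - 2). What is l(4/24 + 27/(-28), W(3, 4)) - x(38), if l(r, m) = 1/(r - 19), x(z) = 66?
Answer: -109842/1663 ≈ -66.051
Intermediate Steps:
W(X, J) = 4 (W(X, J) = 4*1 = 4)
l(r, m) = 1/(-19 + r)
l(4/24 + 27/(-28), W(3, 4)) - x(38) = 1/(-19 + (4/24 + 27/(-28))) - 1*66 = 1/(-19 + (4*(1/24) + 27*(-1/28))) - 66 = 1/(-19 + (⅙ - 27/28)) - 66 = 1/(-19 - 67/84) - 66 = 1/(-1663/84) - 66 = -84/1663 - 66 = -109842/1663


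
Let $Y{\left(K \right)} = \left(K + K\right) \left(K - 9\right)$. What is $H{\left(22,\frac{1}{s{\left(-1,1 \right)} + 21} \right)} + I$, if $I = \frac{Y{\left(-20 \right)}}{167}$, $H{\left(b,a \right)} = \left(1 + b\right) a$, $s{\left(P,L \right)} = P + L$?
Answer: $\frac{28201}{3507} \approx 8.0414$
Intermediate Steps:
$s{\left(P,L \right)} = L + P$
$Y{\left(K \right)} = 2 K \left(-9 + K\right)$
$H{\left(b,a \right)} = a \left(1 + b\right)$
$I = \frac{1160}{167}$ ($I = \frac{2 \left(-20\right) \left(-9 - 20\right)}{167} = 2 \left(-20\right) \left(-29\right) \frac{1}{167} = 1160 \cdot \frac{1}{167} = \frac{1160}{167} \approx 6.9461$)
$H{\left(22,\frac{1}{s{\left(-1,1 \right)} + 21} \right)} + I = \frac{1 + 22}{\left(1 - 1\right) + 21} + \frac{1160}{167} = \frac{1}{0 + 21} \cdot 23 + \frac{1160}{167} = \frac{1}{21} \cdot 23 + \frac{1160}{167} = \frac{23}{21} + \frac{1160}{167} = \frac{28201}{3507}$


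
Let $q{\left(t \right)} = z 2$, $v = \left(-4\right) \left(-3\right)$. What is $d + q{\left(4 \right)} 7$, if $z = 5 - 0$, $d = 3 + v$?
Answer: $85$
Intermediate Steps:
$v = 12$
$d = 15$ ($d = 3 + 12 = 15$)
$z = 5$ ($z = 5 + 0 = 5$)
$q{\left(t \right)} = 10$ ($q{\left(t \right)} = 5 \cdot 2 = 10$)
$d + q{\left(4 \right)} 7 = 15 + 10 \cdot 7 = 15 + 70 = 85$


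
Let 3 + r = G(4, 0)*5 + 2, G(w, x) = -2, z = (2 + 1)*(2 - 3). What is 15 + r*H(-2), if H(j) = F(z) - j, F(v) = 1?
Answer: -18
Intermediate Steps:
z = -3 (z = 3*(-1) = -3)
H(j) = 1 - j
r = -11 (r = -3 + (-2*5 + 2) = -3 + (-10 + 2) = -3 - 8 = -11)
15 + r*H(-2) = 15 - 11*(1 - 1*(-2)) = 15 - 11*(1 + 2) = 15 - 11*3 = 15 - 33 = -18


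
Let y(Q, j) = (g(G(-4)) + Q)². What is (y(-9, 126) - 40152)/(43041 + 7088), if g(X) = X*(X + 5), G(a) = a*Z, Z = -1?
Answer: -39423/50129 ≈ -0.78643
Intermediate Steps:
G(a) = -a (G(a) = a*(-1) = -a)
g(X) = X*(5 + X)
y(Q, j) = (36 + Q)² (y(Q, j) = ((-1*(-4))*(5 - 1*(-4)) + Q)² = (4*(5 + 4) + Q)² = (4*9 + Q)² = (36 + Q)²)
(y(-9, 126) - 40152)/(43041 + 7088) = ((36 - 9)² - 40152)/(43041 + 7088) = (27² - 40152)/50129 = (729 - 40152)*(1/50129) = -39423*1/50129 = -39423/50129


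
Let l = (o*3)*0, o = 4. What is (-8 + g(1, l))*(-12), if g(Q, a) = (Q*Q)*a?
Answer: 96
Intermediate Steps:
l = 0 (l = (4*3)*0 = 12*0 = 0)
g(Q, a) = a*Q² (g(Q, a) = Q²*a = a*Q²)
(-8 + g(1, l))*(-12) = (-8 + 0*1²)*(-12) = (-8 + 0*1)*(-12) = (-8 + 0)*(-12) = -8*(-12) = 96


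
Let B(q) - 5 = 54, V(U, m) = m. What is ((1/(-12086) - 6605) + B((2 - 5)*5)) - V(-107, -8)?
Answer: -79018269/12086 ≈ -6538.0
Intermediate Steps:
B(q) = 59 (B(q) = 5 + 54 = 59)
((1/(-12086) - 6605) + B((2 - 5)*5)) - V(-107, -8) = ((1/(-12086) - 6605) + 59) - 1*(-8) = ((-1/12086 - 6605) + 59) + 8 = (-79828031/12086 + 59) + 8 = -79114957/12086 + 8 = -79018269/12086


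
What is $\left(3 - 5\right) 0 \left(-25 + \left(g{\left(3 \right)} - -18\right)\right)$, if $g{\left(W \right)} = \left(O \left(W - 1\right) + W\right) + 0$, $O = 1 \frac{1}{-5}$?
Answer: $0$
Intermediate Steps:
$O = - \frac{1}{5}$ ($O = 1 \left(- \frac{1}{5}\right) = - \frac{1}{5} \approx -0.2$)
$g{\left(W \right)} = \frac{1}{5} + \frac{4 W}{5}$ ($g{\left(W \right)} = \left(- \frac{W - 1}{5} + W\right) + 0 = \left(- \frac{-1 + W}{5} + W\right) + 0 = \left(\left(\frac{1}{5} - \frac{W}{5}\right) + W\right) + 0 = \left(\frac{1}{5} + \frac{4 W}{5}\right) + 0 = \frac{1}{5} + \frac{4 W}{5}$)
$\left(3 - 5\right) 0 \left(-25 + \left(g{\left(3 \right)} - -18\right)\right) = \left(3 - 5\right) 0 \left(-25 + \left(\left(\frac{1}{5} + \frac{4}{5} \cdot 3\right) - -18\right)\right) = \left(-2\right) 0 \left(-25 + \left(\left(\frac{1}{5} + \frac{12}{5}\right) + 18\right)\right) = 0 \left(-25 + \left(\frac{13}{5} + 18\right)\right) = 0 \left(-25 + \frac{103}{5}\right) = 0 \left(- \frac{22}{5}\right) = 0$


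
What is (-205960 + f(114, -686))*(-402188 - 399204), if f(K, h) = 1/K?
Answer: 9408117289544/57 ≈ 1.6505e+11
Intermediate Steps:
(-205960 + f(114, -686))*(-402188 - 399204) = (-205960 + 1/114)*(-402188 - 399204) = (-205960 + 1/114)*(-801392) = -23479439/114*(-801392) = 9408117289544/57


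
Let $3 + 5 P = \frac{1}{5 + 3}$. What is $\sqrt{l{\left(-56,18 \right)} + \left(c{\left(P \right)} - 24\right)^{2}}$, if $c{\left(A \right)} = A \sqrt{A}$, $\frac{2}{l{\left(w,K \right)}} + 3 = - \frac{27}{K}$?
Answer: $\frac{\sqrt{3314104970 + 7948800 i \sqrt{230}}}{2400} \approx 23.991 + 0.43618 i$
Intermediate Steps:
$l{\left(w,K \right)} = \frac{2}{-3 - \frac{27}{K}}$
$P = - \frac{23}{40}$ ($P = - \frac{3}{5} + \frac{1}{5 \left(5 + 3\right)} = - \frac{3}{5} + \frac{1}{5 \cdot 8} = - \frac{3}{5} + \frac{1}{5} \cdot \frac{1}{8} = - \frac{3}{5} + \frac{1}{40} = - \frac{23}{40} \approx -0.575$)
$c{\left(A \right)} = A^{\frac{3}{2}}$
$\sqrt{l{\left(-56,18 \right)} + \left(c{\left(P \right)} - 24\right)^{2}} = \sqrt{\left(-2\right) 18 \frac{1}{27 + 3 \cdot 18} + \left(\left(- \frac{23}{40}\right)^{\frac{3}{2}} - 24\right)^{2}} = \sqrt{\left(-2\right) 18 \frac{1}{27 + 54} + \left(- \frac{23 i \sqrt{230}}{800} - 24\right)^{2}} = \sqrt{\left(-2\right) 18 \cdot \frac{1}{81} + \left(-24 - \frac{23 i \sqrt{230}}{800}\right)^{2}} = \sqrt{- \frac{4}{9} + \left(-24 - \frac{23 i \sqrt{230}}{800}\right)^{2}}$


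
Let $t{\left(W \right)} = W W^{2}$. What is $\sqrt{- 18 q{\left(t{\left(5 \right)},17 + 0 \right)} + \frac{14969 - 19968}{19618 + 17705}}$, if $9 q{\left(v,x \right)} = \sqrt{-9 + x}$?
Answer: $\frac{\sqrt{-20730853 - 619113924 \sqrt{2}}}{12441} \approx 2.4064 i$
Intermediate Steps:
$t{\left(W \right)} = W^{3}$
$q{\left(v,x \right)} = \frac{\sqrt{-9 + x}}{9}$
$\sqrt{- 18 q{\left(t{\left(5 \right)},17 + 0 \right)} + \frac{14969 - 19968}{19618 + 17705}} = \sqrt{- 18 \frac{\sqrt{-9 + \left(17 + 0\right)}}{9} + \frac{14969 - 19968}{19618 + 17705}} = \sqrt{- 18 \frac{\sqrt{-9 + 17}}{9} - \frac{4999}{37323}} = \sqrt{- 18 \frac{\sqrt{8}}{9} - \frac{4999}{37323}} = \sqrt{- 18 \frac{2 \sqrt{2}}{9} - \frac{4999}{37323}} = \sqrt{- 4 \sqrt{2} - \frac{4999}{37323}} = \sqrt{- \frac{4999}{37323} - 4 \sqrt{2}}$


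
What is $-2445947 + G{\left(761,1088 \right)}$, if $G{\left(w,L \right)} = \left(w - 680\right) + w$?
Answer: $-2445105$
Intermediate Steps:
$G{\left(w,L \right)} = -680 + 2 w$ ($G{\left(w,L \right)} = \left(-680 + w\right) + w = -680 + 2 w$)
$-2445947 + G{\left(761,1088 \right)} = -2445947 + \left(-680 + 2 \cdot 761\right) = -2445947 + \left(-680 + 1522\right) = -2445947 + 842 = -2445105$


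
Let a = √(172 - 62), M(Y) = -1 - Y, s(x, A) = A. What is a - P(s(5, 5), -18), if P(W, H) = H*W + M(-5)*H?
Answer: 162 + √110 ≈ 172.49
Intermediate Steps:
P(W, H) = 4*H + H*W (P(W, H) = H*W + (-1 - 1*(-5))*H = H*W + (-1 + 5)*H = H*W + 4*H = 4*H + H*W)
a = √110 ≈ 10.488
a - P(s(5, 5), -18) = √110 - (-18)*(4 + 5) = √110 - (-18)*9 = √110 - 1*(-162) = √110 + 162 = 162 + √110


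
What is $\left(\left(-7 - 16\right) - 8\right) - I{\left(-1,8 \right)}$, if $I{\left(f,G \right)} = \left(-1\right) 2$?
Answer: $-29$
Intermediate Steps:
$I{\left(f,G \right)} = -2$
$\left(\left(-7 - 16\right) - 8\right) - I{\left(-1,8 \right)} = \left(\left(-7 - 16\right) - 8\right) - -2 = \left(-23 - 8\right) + 2 = -31 + 2 = -29$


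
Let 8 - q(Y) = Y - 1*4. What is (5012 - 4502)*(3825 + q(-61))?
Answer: 1987980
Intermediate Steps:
q(Y) = 12 - Y (q(Y) = 8 - (Y - 1*4) = 8 - (Y - 4) = 8 - (-4 + Y) = 8 + (4 - Y) = 12 - Y)
(5012 - 4502)*(3825 + q(-61)) = (5012 - 4502)*(3825 + (12 - 1*(-61))) = 510*(3825 + (12 + 61)) = 510*(3825 + 73) = 510*3898 = 1987980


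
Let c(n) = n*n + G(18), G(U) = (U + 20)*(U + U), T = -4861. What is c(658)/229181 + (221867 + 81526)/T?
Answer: -67420623281/1114048841 ≈ -60.519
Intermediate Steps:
G(U) = 2*U*(20 + U) (G(U) = (20 + U)*(2*U) = 2*U*(20 + U))
c(n) = 1368 + n² (c(n) = n*n + 2*18*(20 + 18) = n² + 2*18*38 = n² + 1368 = 1368 + n²)
c(658)/229181 + (221867 + 81526)/T = (1368 + 658²)/229181 + (221867 + 81526)/(-4861) = (1368 + 432964)*(1/229181) + 303393*(-1/4861) = 434332*(1/229181) - 303393/4861 = 434332/229181 - 303393/4861 = -67420623281/1114048841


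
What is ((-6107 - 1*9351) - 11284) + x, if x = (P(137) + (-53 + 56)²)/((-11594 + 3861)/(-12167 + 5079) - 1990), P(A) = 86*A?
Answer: -377075897762/14097387 ≈ -26748.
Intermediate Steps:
x = -83574608/14097387 (x = (86*137 + (-53 + 56)²)/((-11594 + 3861)/(-12167 + 5079) - 1990) = (11782 + 3²)/(-7733/(-7088) - 1990) = (11782 + 9)/(-7733*(-1/7088) - 1990) = 11791/(7733/7088 - 1990) = 11791/(-14097387/7088) = 11791*(-7088/14097387) = -83574608/14097387 ≈ -5.9284)
((-6107 - 1*9351) - 11284) + x = ((-6107 - 1*9351) - 11284) - 83574608/14097387 = ((-6107 - 9351) - 11284) - 83574608/14097387 = (-15458 - 11284) - 83574608/14097387 = -26742 - 83574608/14097387 = -377075897762/14097387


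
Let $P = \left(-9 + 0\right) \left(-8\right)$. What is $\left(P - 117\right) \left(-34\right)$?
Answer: $1530$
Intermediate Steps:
$P = 72$ ($P = \left(-9\right) \left(-8\right) = 72$)
$\left(P - 117\right) \left(-34\right) = \left(72 - 117\right) \left(-34\right) = \left(-45\right) \left(-34\right) = 1530$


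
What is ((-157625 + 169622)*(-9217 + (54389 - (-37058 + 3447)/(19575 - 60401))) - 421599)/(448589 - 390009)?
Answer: 22107156855843/2391587080 ≈ 9243.7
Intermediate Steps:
((-157625 + 169622)*(-9217 + (54389 - (-37058 + 3447)/(19575 - 60401))) - 421599)/(448589 - 390009) = (11997*(-9217 + (54389 - (-33611)/(-40826))) - 421599)/58580 = (11997*(-9217 + (54389 - (-33611)*(-1)/40826)) - 421599)*(1/58580) = (11997*(-9217 + (54389 - 1*33611/40826)) - 421599)*(1/58580) = (11997*(-9217 + (54389 - 33611/40826)) - 421599)*(1/58580) = (11997*(-9217 + 2220451703/40826) - 421599)*(1/58580) = (11997*(1844158461/40826) - 421599)*(1/58580) = (22124369056617/40826 - 421599)*(1/58580) = (22107156855843/40826)*(1/58580) = 22107156855843/2391587080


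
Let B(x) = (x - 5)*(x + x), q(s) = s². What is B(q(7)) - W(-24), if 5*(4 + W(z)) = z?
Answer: 21604/5 ≈ 4320.8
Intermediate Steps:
W(z) = -4 + z/5
B(x) = 2*x*(-5 + x) (B(x) = (-5 + x)*(2*x) = 2*x*(-5 + x))
B(q(7)) - W(-24) = 2*7²*(-5 + 7²) - (-4 + (⅕)*(-24)) = 2*49*(-5 + 49) - (-4 - 24/5) = 2*49*44 - 1*(-44/5) = 4312 + 44/5 = 21604/5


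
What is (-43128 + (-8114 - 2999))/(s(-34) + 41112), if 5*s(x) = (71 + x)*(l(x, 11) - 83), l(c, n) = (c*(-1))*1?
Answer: -271205/203747 ≈ -1.3311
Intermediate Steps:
l(c, n) = -c (l(c, n) = -c*1 = -c)
s(x) = (-83 - x)*(71 + x)/5 (s(x) = ((71 + x)*(-x - 83))/5 = ((71 + x)*(-83 - x))/5 = ((-83 - x)*(71 + x))/5 = (-83 - x)*(71 + x)/5)
(-43128 + (-8114 - 2999))/(s(-34) + 41112) = (-43128 + (-8114 - 2999))/((-5893/5 - 154/5*(-34) - 1/5*(-34)**2) + 41112) = (-43128 - 11113)/((-5893/5 + 5236/5 - 1/5*1156) + 41112) = -54241/((-5893/5 + 5236/5 - 1156/5) + 41112) = -54241/(-1813/5 + 41112) = -54241/203747/5 = -54241*5/203747 = -271205/203747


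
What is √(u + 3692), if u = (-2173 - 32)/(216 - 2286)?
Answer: √7814526/46 ≈ 60.771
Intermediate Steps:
u = 49/46 (u = -2205/(-2070) = -2205*(-1/2070) = 49/46 ≈ 1.0652)
√(u + 3692) = √(49/46 + 3692) = √(169881/46) = √7814526/46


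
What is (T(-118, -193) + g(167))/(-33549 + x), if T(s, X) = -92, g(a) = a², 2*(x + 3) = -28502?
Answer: -3971/6829 ≈ -0.58149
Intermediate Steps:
x = -14254 (x = -3 + (½)*(-28502) = -3 - 14251 = -14254)
(T(-118, -193) + g(167))/(-33549 + x) = (-92 + 167²)/(-33549 - 14254) = (-92 + 27889)/(-47803) = 27797*(-1/47803) = -3971/6829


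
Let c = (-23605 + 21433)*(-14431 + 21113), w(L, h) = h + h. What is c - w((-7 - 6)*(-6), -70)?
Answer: -14513164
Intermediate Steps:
w(L, h) = 2*h
c = -14513304 (c = -2172*6682 = -14513304)
c - w((-7 - 6)*(-6), -70) = -14513304 - 2*(-70) = -14513304 - 1*(-140) = -14513304 + 140 = -14513164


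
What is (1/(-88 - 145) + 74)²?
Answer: 297252081/54289 ≈ 5475.4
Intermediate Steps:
(1/(-88 - 145) + 74)² = (1/(-233) + 74)² = (-1/233 + 74)² = (17241/233)² = 297252081/54289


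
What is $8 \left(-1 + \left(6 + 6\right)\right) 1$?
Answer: $88$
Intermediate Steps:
$8 \left(-1 + \left(6 + 6\right)\right) 1 = 8 \left(-1 + 12\right) 1 = 8 \cdot 11 \cdot 1 = 88 \cdot 1 = 88$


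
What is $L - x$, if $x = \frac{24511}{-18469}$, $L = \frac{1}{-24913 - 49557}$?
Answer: $\frac{165937791}{125035130} \approx 1.3271$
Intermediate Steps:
$L = - \frac{1}{74470}$ ($L = \frac{1}{-74470} = - \frac{1}{74470} \approx -1.3428 \cdot 10^{-5}$)
$x = - \frac{24511}{18469}$ ($x = 24511 \left(- \frac{1}{18469}\right) = - \frac{24511}{18469} \approx -1.3271$)
$L - x = - \frac{1}{74470} - - \frac{24511}{18469} = - \frac{1}{74470} + \frac{24511}{18469} = \frac{165937791}{125035130}$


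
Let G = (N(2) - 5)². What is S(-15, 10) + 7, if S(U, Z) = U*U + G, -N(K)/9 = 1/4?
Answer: 4553/16 ≈ 284.56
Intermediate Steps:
N(K) = -9/4
G = 841/16 (G = (-9/4 - 5)² = (-29/4)² = 841/16 ≈ 52.563)
S(U, Z) = 841/16 + U² (S(U, Z) = U*U + 841/16 = U² + 841/16 = 841/16 + U²)
S(-15, 10) + 7 = (841/16 + (-15)²) + 7 = (841/16 + 225) + 7 = 4441/16 + 7 = 4553/16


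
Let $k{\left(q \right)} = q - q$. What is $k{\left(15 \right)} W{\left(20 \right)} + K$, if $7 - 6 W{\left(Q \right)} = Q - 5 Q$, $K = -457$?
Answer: $-457$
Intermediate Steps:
$k{\left(q \right)} = 0$
$W{\left(Q \right)} = \frac{7}{6} + \frac{2 Q}{3}$ ($W{\left(Q \right)} = \frac{7}{6} - \frac{Q - 5 Q}{6} = \frac{7}{6} - \frac{\left(-4\right) Q}{6} = \frac{7}{6} + \frac{2 Q}{3}$)
$k{\left(15 \right)} W{\left(20 \right)} + K = 0 \left(\frac{7}{6} + \frac{2}{3} \cdot 20\right) - 457 = 0 \left(\frac{7}{6} + \frac{40}{3}\right) - 457 = 0 \cdot \frac{29}{2} - 457 = 0 - 457 = -457$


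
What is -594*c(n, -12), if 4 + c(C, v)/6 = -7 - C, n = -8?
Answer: 10692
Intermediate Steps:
c(C, v) = -66 - 6*C (c(C, v) = -24 + 6*(-7 - C) = -24 + (-42 - 6*C) = -66 - 6*C)
-594*c(n, -12) = -594*(-66 - 6*(-8)) = -594*(-66 + 48) = -594*(-18) = 10692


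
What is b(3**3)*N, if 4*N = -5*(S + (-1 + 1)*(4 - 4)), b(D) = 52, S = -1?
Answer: 65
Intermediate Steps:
N = 5/4 (N = (-5*(-1 + (-1 + 1)*(4 - 4)))/4 = (-5*(-1 + 0*0))/4 = (-5*(-1 + 0))/4 = (-5*(-1))/4 = (1/4)*5 = 5/4 ≈ 1.2500)
b(3**3)*N = 52*(5/4) = 65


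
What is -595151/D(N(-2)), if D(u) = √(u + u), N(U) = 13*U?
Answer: 595151*I*√13/26 ≈ 82533.0*I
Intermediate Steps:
D(u) = √2*√u (D(u) = √(2*u) = √2*√u)
-595151/D(N(-2)) = -595151*(-I*√13/26) = -(-595151)*I*√13/26 = 595151*I*√13/26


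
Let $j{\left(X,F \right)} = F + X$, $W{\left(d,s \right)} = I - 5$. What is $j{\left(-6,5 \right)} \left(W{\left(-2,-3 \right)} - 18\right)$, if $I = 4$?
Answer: $19$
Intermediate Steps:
$W{\left(d,s \right)} = -1$ ($W{\left(d,s \right)} = 4 - 5 = -1$)
$j{\left(-6,5 \right)} \left(W{\left(-2,-3 \right)} - 18\right) = \left(5 - 6\right) \left(-1 - 18\right) = \left(-1\right) \left(-19\right) = 19$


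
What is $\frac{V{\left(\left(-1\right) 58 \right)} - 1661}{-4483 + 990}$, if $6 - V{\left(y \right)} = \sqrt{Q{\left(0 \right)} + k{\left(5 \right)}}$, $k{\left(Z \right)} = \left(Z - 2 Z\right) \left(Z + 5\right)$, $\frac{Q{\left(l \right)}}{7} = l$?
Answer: $\frac{1655}{3493} + \frac{5 i \sqrt{2}}{3493} \approx 0.4738 + 0.0020244 i$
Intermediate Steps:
$Q{\left(l \right)} = 7 l$
$k{\left(Z \right)} = - Z \left(5 + Z\right)$
$V{\left(y \right)} = 6 - 5 i \sqrt{2}$ ($V{\left(y \right)} = 6 - \sqrt{7 \cdot 0 - 5 \left(5 + 5\right)} = 6 - \sqrt{0 - 5 \cdot 10} = 6 - \sqrt{0 - 50} = 6 - \sqrt{-50} = 6 - 5 i \sqrt{2}$)
$\frac{V{\left(\left(-1\right) 58 \right)} - 1661}{-4483 + 990} = \frac{\left(6 - 5 i \sqrt{2}\right) - 1661}{-4483 + 990} = \frac{-1655 - 5 i \sqrt{2}}{-3493} = \left(-1655 - 5 i \sqrt{2}\right) \left(- \frac{1}{3493}\right) = \frac{1655}{3493} + \frac{5 i \sqrt{2}}{3493}$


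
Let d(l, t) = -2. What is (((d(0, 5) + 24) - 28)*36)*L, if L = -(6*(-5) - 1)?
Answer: -6696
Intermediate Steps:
L = 31 (L = -(-30 - 1) = -1*(-31) = 31)
(((d(0, 5) + 24) - 28)*36)*L = (((-2 + 24) - 28)*36)*31 = ((22 - 28)*36)*31 = -6*36*31 = -216*31 = -6696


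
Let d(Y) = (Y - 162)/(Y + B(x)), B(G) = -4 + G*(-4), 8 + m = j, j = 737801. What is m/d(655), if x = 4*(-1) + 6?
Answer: 474400899/493 ≈ 9.6227e+5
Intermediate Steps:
m = 737793 (m = -8 + 737801 = 737793)
x = 2 (x = -4 + 6 = 2)
B(G) = -4 - 4*G
d(Y) = (-162 + Y)/(-12 + Y) (d(Y) = (Y - 162)/(Y + (-4 - 4*2)) = (-162 + Y)/(Y + (-4 - 8)) = (-162 + Y)/(Y - 12) = (-162 + Y)/(-12 + Y))
m/d(655) = 737793/(((-162 + 655)/(-12 + 655))) = 737793/((493/643)) = 737793/(((1/643)*493)) = 737793/(493/643) = 737793*(643/493) = 474400899/493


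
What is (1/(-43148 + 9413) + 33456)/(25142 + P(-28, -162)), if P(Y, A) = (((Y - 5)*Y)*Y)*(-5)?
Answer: 1128638159/5212124970 ≈ 0.21654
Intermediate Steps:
P(Y, A) = -5*Y²*(-5 + Y) (P(Y, A) = (((-5 + Y)*Y)*Y)*(-5) = ((Y*(-5 + Y))*Y)*(-5) = (Y²*(-5 + Y))*(-5) = -5*Y²*(-5 + Y))
(1/(-43148 + 9413) + 33456)/(25142 + P(-28, -162)) = (1/(-43148 + 9413) + 33456)/(25142 + 5*(-28)²*(5 - 1*(-28))) = (1/(-33735) + 33456)/(25142 + 5*784*(5 + 28)) = (-1/33735 + 33456)/(25142 + 5*784*33) = 1128638159/(33735*(25142 + 129360)) = (1128638159/33735)/154502 = (1128638159/33735)*(1/154502) = 1128638159/5212124970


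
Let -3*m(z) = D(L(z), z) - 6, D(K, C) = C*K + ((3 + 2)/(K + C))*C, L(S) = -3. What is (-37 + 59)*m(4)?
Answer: -44/3 ≈ -14.667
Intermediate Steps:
D(K, C) = C*K + 5*C/(C + K) (D(K, C) = C*K + (5/(C + K))*C = C*K + 5*C/(C + K))
m(z) = 2 - z*(14 - 3*z)/(3*(-3 + z)) (m(z) = -(z*(5 + (-3)**2 + z*(-3))/(z - 3) - 6)/3 = -(z*(5 + 9 - 3*z)/(-3 + z) - 6)/3 = -(z*(14 - 3*z)/(-3 + z) - 6)/3 = -(-6 + z*(14 - 3*z)/(-3 + z))/3 = 2 - z*(14 - 3*z)/(3*(-3 + z)))
(-37 + 59)*m(4) = (-37 + 59)*((-6 + 4**2 - 8/3*4)/(-3 + 4)) = 22*((-6 + 16 - 32/3)/1) = 22*(1*(-2/3)) = 22*(-2/3) = -44/3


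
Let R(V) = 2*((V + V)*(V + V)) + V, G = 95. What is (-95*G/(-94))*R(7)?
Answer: 3600975/94 ≈ 38308.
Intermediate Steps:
R(V) = V + 8*V**2 (R(V) = 2*((2*V)*(2*V)) + V = 2*(4*V**2) + V = 8*V**2 + V = V + 8*V**2)
(-95*G/(-94))*R(7) = (-9025/(-94))*(7*(1 + 8*7)) = (-9025*(-1)/94)*(7*(1 + 56)) = (-95*(-95/94))*(7*57) = (9025/94)*399 = 3600975/94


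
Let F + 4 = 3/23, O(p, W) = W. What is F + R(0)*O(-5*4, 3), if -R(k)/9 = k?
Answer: -89/23 ≈ -3.8696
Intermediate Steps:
R(k) = -9*k
F = -89/23 (F = -4 + 3/23 = -89/23 ≈ -3.8696)
F + R(0)*O(-5*4, 3) = -89/23 - 9*0*3 = -89/23 + 0*3 = -89/23 + 0 = -89/23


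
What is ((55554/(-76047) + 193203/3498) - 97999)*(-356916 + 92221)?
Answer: 766275896102662975/29556934 ≈ 2.5925e+10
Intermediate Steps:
((55554/(-76047) + 193203/3498) - 97999)*(-356916 + 92221) = ((55554*(-1/76047) + 193203*(1/3498)) - 97999)*(-264695) = ((-18518/25349 + 64401/1166) - 97999)*(-264695) = (1610908961/29556934 - 97999)*(-264695) = -2894939066105/29556934*(-264695) = 766275896102662975/29556934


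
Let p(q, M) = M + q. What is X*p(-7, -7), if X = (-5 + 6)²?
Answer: -14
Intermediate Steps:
X = 1 (X = 1² = 1)
X*p(-7, -7) = 1*(-7 - 7) = 1*(-14) = -14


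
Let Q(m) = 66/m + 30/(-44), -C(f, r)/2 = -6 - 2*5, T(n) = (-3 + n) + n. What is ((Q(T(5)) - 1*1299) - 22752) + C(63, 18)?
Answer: -3697579/154 ≈ -24010.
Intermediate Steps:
T(n) = -3 + 2*n
C(f, r) = 32 (C(f, r) = -2*(-6 - 2*5) = -2*(-6 - 10) = -2*(-16) = 32)
Q(m) = -15/22 + 66/m (Q(m) = 66/m + 30*(-1/44) = 66/m - 15/22 = -15/22 + 66/m)
((Q(T(5)) - 1*1299) - 22752) + C(63, 18) = (((-15/22 + 66/(-3 + 2*5)) - 1*1299) - 22752) + 32 = (((-15/22 + 66/(-3 + 10)) - 1299) - 22752) + 32 = (((-15/22 + 66/7) - 1299) - 22752) + 32 = ((1347/154 - 1299) - 22752) + 32 = (-198699/154 - 22752) + 32 = -3702507/154 + 32 = -3697579/154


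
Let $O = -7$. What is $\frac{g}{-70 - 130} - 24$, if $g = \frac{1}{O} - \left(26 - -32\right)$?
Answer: $- \frac{33193}{1400} \approx -23.709$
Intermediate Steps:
$g = - \frac{407}{7}$ ($g = \frac{1}{-7} - \left(26 - -32\right) = - \frac{1}{7} - \left(26 + 32\right) = - \frac{1}{7} - 58 = - \frac{407}{7} \approx -58.143$)
$\frac{g}{-70 - 130} - 24 = - \frac{407}{7 \left(-70 - 130\right)} - 24 = - \frac{407}{7 \left(-200\right)} - 24 = \left(- \frac{407}{7}\right) \left(- \frac{1}{200}\right) - 24 = \frac{407}{1400} - 24 = - \frac{33193}{1400}$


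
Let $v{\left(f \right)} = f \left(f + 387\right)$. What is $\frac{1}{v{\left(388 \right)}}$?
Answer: $\frac{1}{300700} \approx 3.3256 \cdot 10^{-6}$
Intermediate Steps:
$v{\left(f \right)} = f \left(387 + f\right)$
$\frac{1}{v{\left(388 \right)}} = \frac{1}{388 \left(387 + 388\right)} = \frac{1}{388 \cdot 775} = \frac{1}{300700}$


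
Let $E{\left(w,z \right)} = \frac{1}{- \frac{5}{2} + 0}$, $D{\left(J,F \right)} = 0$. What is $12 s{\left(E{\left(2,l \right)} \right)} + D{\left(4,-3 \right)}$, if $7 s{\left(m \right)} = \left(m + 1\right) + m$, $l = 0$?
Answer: $\frac{12}{35} \approx 0.34286$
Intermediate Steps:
$E{\left(w,z \right)} = - \frac{2}{5}$ ($E{\left(w,z \right)} = \frac{1}{\left(-5\right) \frac{1}{2} + 0} = \frac{1}{- \frac{5}{2} + 0} = \frac{1}{- \frac{5}{2}} = - \frac{2}{5}$)
$s{\left(m \right)} = \frac{1}{7} + \frac{2 m}{7}$ ($s{\left(m \right)} = \frac{\left(m + 1\right) + m}{7} = \frac{\left(1 + m\right) + m}{7} = \frac{1 + 2 m}{7} = \frac{1}{7} + \frac{2 m}{7}$)
$12 s{\left(E{\left(2,l \right)} \right)} + D{\left(4,-3 \right)} = 12 \left(\frac{1}{7} + \frac{2}{7} \left(- \frac{2}{5}\right)\right) + 0 = 12 \left(\frac{1}{7} - \frac{4}{35}\right) + 0 = 12 \cdot \frac{1}{35} + 0 = \frac{12}{35} + 0 = \frac{12}{35}$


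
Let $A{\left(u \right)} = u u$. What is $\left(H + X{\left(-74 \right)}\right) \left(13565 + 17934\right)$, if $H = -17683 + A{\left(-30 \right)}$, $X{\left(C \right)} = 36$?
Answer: $-527513753$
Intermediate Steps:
$A{\left(u \right)} = u^{2}$
$H = -16783$ ($H = -17683 + \left(-30\right)^{2} = -17683 + 900 = -16783$)
$\left(H + X{\left(-74 \right)}\right) \left(13565 + 17934\right) = \left(-16783 + 36\right) \left(13565 + 17934\right) = \left(-16747\right) 31499 = -527513753$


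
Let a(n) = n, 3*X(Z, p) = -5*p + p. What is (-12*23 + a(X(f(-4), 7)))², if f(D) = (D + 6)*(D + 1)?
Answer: 732736/9 ≈ 81415.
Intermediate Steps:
f(D) = (1 + D)*(6 + D) (f(D) = (6 + D)*(1 + D) = (1 + D)*(6 + D))
X(Z, p) = -4*p/3 (X(Z, p) = (-5*p + p)/3 = (-4*p)/3 = -4*p/3)
(-12*23 + a(X(f(-4), 7)))² = (-12*23 - 4/3*7)² = (-276 - 28/3)² = (-856/3)² = 732736/9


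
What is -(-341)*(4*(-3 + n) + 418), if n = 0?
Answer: 138446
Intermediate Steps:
-(-341)*(4*(-3 + n) + 418) = -(-341)*(4*(-3 + 0) + 418) = -(-341)*(4*(-3) + 418) = -(-341)*(-12 + 418) = -(-341)*406 = -1*(-138446) = 138446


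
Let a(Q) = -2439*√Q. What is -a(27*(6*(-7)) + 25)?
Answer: 2439*I*√1109 ≈ 81223.0*I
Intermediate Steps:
-a(27*(6*(-7)) + 25) = -(-2439)*√(27*(6*(-7)) + 25) = -(-2439)*√(27*(-42) + 25) = -(-2439)*√(-1134 + 25) = -(-2439)*√(-1109) = -(-2439)*I*√1109 = 2439*I*√1109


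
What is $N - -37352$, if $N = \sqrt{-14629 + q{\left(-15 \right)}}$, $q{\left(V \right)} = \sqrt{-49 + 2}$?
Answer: $37352 + \sqrt{-14629 + i \sqrt{47}} \approx 37352.0 + 120.95 i$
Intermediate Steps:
$q{\left(V \right)} = i \sqrt{47}$ ($q{\left(V \right)} = \sqrt{-47} = i \sqrt{47}$)
$N = \sqrt{-14629 + i \sqrt{47}} \approx 0.0283 + 120.95 i$
$N - -37352 = \sqrt{-14629 + i \sqrt{47}} - -37352 = \sqrt{-14629 + i \sqrt{47}} + 37352 = 37352 + \sqrt{-14629 + i \sqrt{47}}$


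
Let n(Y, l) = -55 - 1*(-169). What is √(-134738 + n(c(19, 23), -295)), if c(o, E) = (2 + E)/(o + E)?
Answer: 4*I*√8414 ≈ 366.91*I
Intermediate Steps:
c(o, E) = (2 + E)/(E + o)
n(Y, l) = 114 (n(Y, l) = -55 + 169 = 114)
√(-134738 + n(c(19, 23), -295)) = √(-134738 + 114) = √(-134624) = 4*I*√8414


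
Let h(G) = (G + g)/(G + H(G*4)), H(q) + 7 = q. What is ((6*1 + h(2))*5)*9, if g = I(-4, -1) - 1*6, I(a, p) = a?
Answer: 150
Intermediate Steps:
H(q) = -7 + q
g = -10 (g = -4 - 1*6 = -4 - 6 = -10)
h(G) = (-10 + G)/(-7 + 5*G) (h(G) = (G - 10)/(G + (-7 + G*4)) = (-10 + G)/(G + (-7 + 4*G)) = (-10 + G)/(-7 + 5*G))
((6*1 + h(2))*5)*9 = ((6*1 + (-10 + 2)/(-7 + 5*2))*5)*9 = ((6 - 8/(-7 + 10))*5)*9 = ((6 - 8/3)*5)*9 = ((10/3)*5)*9 = (50/3)*9 = 150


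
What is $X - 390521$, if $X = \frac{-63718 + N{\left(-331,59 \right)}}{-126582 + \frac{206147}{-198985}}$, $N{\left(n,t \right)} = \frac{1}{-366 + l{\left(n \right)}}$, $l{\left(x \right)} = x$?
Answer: $- \frac{403295649128875402}{1032713142097} \approx -3.9052 \cdot 10^{5}$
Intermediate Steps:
$N{\left(n,t \right)} = \frac{1}{-366 + n}$
$X = \frac{519835987135}{1032713142097}$ ($X = \frac{-63718 + \frac{1}{-366 - 331}}{-126582 + \frac{206147}{-198985}} = \frac{-63718 + \frac{1}{-697}}{-126582 + 206147 \left(- \frac{1}{198985}\right)} = \frac{-63718 - \frac{1}{697}}{-126582 - \frac{206147}{198985}} = - \frac{44411447}{697 \left(- \frac{25188125417}{198985}\right)} = \left(- \frac{44411447}{697}\right) \left(- \frac{198985}{25188125417}\right) = \frac{519835987135}{1032713142097} \approx 0.50337$)
$X - 390521 = \frac{519835987135}{1032713142097} - 390521 = - \frac{403295649128875402}{1032713142097}$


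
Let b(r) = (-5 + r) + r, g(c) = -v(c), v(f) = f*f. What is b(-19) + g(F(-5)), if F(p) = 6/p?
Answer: -1111/25 ≈ -44.440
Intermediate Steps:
v(f) = f**2
g(c) = -c**2
b(r) = -5 + 2*r
b(-19) + g(F(-5)) = (-5 + 2*(-19)) - (6/(-5))**2 = (-5 - 38) - (6*(-1/5))**2 = -43 - (-6/5)**2 = -43 - 1*36/25 = -43 - 36/25 = -1111/25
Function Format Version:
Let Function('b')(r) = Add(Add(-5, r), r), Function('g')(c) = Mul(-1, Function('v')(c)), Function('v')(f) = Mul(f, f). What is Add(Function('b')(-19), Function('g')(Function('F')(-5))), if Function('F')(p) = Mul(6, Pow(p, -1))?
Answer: Rational(-1111, 25) ≈ -44.440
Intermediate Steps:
Function('v')(f) = Pow(f, 2)
Function('g')(c) = Mul(-1, Pow(c, 2))
Function('b')(r) = Add(-5, Mul(2, r))
Add(Function('b')(-19), Function('g')(Function('F')(-5))) = Add(Add(-5, Mul(2, -19)), Mul(-1, Pow(Mul(6, Pow(-5, -1)), 2))) = Add(Add(-5, -38), Mul(-1, Pow(Mul(6, Rational(-1, 5)), 2))) = Add(-43, Mul(-1, Pow(Rational(-6, 5), 2))) = Add(-43, Mul(-1, Rational(36, 25))) = Add(-43, Rational(-36, 25)) = Rational(-1111, 25)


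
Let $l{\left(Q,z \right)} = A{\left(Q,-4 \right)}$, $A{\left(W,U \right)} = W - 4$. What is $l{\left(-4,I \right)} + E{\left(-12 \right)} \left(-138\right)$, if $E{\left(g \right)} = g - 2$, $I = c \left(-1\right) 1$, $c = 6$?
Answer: $1924$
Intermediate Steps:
$A{\left(W,U \right)} = -4 + W$
$I = -6$ ($I = 6 \left(-1\right) 1 = \left(-6\right) 1 = -6$)
$E{\left(g \right)} = -2 + g$ ($E{\left(g \right)} = g - 2 = -2 + g$)
$l{\left(Q,z \right)} = -4 + Q$
$l{\left(-4,I \right)} + E{\left(-12 \right)} \left(-138\right) = \left(-4 - 4\right) + \left(-2 - 12\right) \left(-138\right) = -8 - -1932 = -8 + 1932 = 1924$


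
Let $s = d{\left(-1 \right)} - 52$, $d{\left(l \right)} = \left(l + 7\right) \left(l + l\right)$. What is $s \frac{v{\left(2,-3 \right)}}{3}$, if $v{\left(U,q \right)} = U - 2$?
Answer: $0$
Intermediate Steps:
$v{\left(U,q \right)} = -2 + U$
$d{\left(l \right)} = 2 l \left(7 + l\right)$ ($d{\left(l \right)} = \left(7 + l\right) 2 l = 2 l \left(7 + l\right)$)
$s = -64$ ($s = 2 \left(-1\right) \left(7 - 1\right) - 52 = 2 \left(-1\right) 6 - 52 = -12 - 52 = -64$)
$s \frac{v{\left(2,-3 \right)}}{3} = - 64 \frac{-2 + 2}{3} = - 64 \cdot 0 \cdot \frac{1}{3} = \left(-64\right) 0 = 0$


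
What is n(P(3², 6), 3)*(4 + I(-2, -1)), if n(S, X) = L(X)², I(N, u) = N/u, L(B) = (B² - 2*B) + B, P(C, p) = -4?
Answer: 216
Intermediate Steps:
L(B) = B² - B
n(S, X) = X²*(-1 + X)² (n(S, X) = (X*(-1 + X))² = X²*(-1 + X)²)
n(P(3², 6), 3)*(4 + I(-2, -1)) = (3²*(-1 + 3)²)*(4 - 2/(-1)) = (9*2²)*(4 - 2*(-1)) = (9*4)*(4 + 2) = 36*6 = 216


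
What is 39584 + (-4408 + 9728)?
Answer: 44904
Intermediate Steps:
39584 + (-4408 + 9728) = 39584 + 5320 = 44904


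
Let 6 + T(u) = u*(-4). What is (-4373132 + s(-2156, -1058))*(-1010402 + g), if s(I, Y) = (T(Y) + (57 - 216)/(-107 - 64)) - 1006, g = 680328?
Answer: 82216459514894/57 ≈ 1.4424e+12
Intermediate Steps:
T(u) = -6 - 4*u (T(u) = -6 + u*(-4) = -6 - 4*u)
s(I, Y) = -57631/57 - 4*Y (s(I, Y) = ((-6 - 4*Y) + (57 - 216)/(-107 - 64)) - 1006 = ((-6 - 4*Y) - 159/(-171)) - 1006 = ((-6 - 4*Y) - 159*(-1/171)) - 1006 = ((-6 - 4*Y) + 53/57) - 1006 = (-289/57 - 4*Y) - 1006 = -57631/57 - 4*Y)
(-4373132 + s(-2156, -1058))*(-1010402 + g) = (-4373132 + (-57631/57 - 4*(-1058)))*(-1010402 + 680328) = (-4373132 + (-57631/57 + 4232))*(-330074) = (-4373132 + 183593/57)*(-330074) = -249084931/57*(-330074) = 82216459514894/57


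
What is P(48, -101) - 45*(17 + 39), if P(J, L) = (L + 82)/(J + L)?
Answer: -133541/53 ≈ -2519.6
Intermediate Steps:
P(J, L) = (82 + L)/(J + L)
P(48, -101) - 45*(17 + 39) = (82 - 101)/(48 - 101) - 45*(17 + 39) = -19/(-53) - 45*56 = -1/53*(-19) - 2520 = 19/53 - 2520 = -133541/53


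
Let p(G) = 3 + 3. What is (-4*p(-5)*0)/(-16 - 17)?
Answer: 0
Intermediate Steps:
p(G) = 6
(-4*p(-5)*0)/(-16 - 17) = (-4*6*0)/(-16 - 17) = (-24*0)/(-33) = -1/33*0 = 0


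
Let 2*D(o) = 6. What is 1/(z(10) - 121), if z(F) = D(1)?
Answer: -1/118 ≈ -0.0084746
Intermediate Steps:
D(o) = 3 (D(o) = (1/2)*6 = 3)
z(F) = 3
1/(z(10) - 121) = 1/(3 - 121) = 1/(-118) = -1/118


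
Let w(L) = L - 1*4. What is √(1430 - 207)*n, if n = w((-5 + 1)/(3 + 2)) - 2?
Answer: -34*√1223/5 ≈ -237.81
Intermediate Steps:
w(L) = -4 + L (w(L) = L - 4 = -4 + L)
n = -34/5 (n = (-4 + (-5 + 1)/(3 + 2)) - 2 = (-4 - 4/5) - 2 = (-4 - 4*⅕) - 2 = (-4 - ⅘) - 2 = -24/5 - 2 = -34/5 ≈ -6.8000)
√(1430 - 207)*n = √(1430 - 207)*(-34/5) = √1223*(-34/5) = -34*√1223/5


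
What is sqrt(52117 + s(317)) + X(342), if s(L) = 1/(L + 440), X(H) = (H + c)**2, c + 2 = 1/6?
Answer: 4165681/36 + sqrt(29865595490)/757 ≈ 1.1594e+5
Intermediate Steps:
c = -11/6 (c = -2 + 1/6 = -11/6 ≈ -1.8333)
X(H) = (-11/6 + H)**2 (X(H) = (H - 11/6)**2 = (-11/6 + H)**2)
s(L) = 1/(440 + L)
sqrt(52117 + s(317)) + X(342) = sqrt(52117 + 1/(440 + 317)) + (-11 + 6*342)**2/36 = sqrt(52117 + 1/757) + (-11 + 2052)**2/36 = sqrt(52117 + 1/757) + (1/36)*2041**2 = sqrt(39452570/757) + (1/36)*4165681 = sqrt(29865595490)/757 + 4165681/36 = 4165681/36 + sqrt(29865595490)/757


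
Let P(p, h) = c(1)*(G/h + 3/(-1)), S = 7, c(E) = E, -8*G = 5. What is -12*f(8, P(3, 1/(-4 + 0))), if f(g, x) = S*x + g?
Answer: -54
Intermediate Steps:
G = -5/8 (G = -1/8*5 = -5/8 ≈ -0.62500)
P(p, h) = -3 - 5/(8*h) (P(p, h) = 1*(-5/(8*h) + 3/(-1)) = 1*(-5/(8*h) + 3*(-1)) = 1*(-5/(8*h) - 3) = 1*(-3 - 5/(8*h)) = -3 - 5/(8*h))
f(g, x) = g + 7*x (f(g, x) = 7*x + g = g + 7*x)
-12*f(8, P(3, 1/(-4 + 0))) = -12*(8 + 7*(-3 - 5/(8*(1/(-4 + 0))))) = -12*(8 + 7*(-3 - 5/(8*(1/(-4))))) = -12*(8 + 7*(-3 - 5/(8*(-1/4)))) = -12*(8 + 7*(-3 - 5/8*(-4))) = -12*(8 + 7*(-3 + 5/2)) = -12*(8 + 7*(-1/2)) = -12*(8 - 7/2) = -12*9/2 = -54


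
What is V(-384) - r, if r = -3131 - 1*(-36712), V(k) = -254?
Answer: -33835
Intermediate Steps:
r = 33581 (r = -3131 + 36712 = 33581)
V(-384) - r = -254 - 1*33581 = -254 - 33581 = -33835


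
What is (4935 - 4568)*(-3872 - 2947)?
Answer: -2502573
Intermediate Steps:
(4935 - 4568)*(-3872 - 2947) = 367*(-6819) = -2502573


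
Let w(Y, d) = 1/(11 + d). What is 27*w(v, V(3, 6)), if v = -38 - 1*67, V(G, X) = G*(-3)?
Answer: 27/2 ≈ 13.500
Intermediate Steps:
V(G, X) = -3*G
v = -105 (v = -38 - 67 = -105)
27*w(v, V(3, 6)) = 27/(11 - 3*3) = 27/(11 - 9) = 27/2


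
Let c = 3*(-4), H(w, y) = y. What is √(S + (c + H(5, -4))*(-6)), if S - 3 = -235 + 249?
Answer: √113 ≈ 10.630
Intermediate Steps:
c = -12
S = 17 (S = 3 + (-235 + 249) = 3 + 14 = 17)
√(S + (c + H(5, -4))*(-6)) = √(17 + (-12 - 4)*(-6)) = √(17 - 16*(-6)) = √(17 + 96) = √113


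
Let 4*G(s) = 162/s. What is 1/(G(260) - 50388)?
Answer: -520/26201679 ≈ -1.9846e-5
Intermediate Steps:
G(s) = 81/(2*s) (G(s) = (162/s)/4 = 81/(2*s))
1/(G(260) - 50388) = 1/((81/2)/260 - 50388) = 1/((81/2)*(1/260) - 50388) = 1/(81/520 - 50388) = 1/(-26201679/520) = -520/26201679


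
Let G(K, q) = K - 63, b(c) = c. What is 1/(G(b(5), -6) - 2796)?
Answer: -1/2854 ≈ -0.00035039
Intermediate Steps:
G(K, q) = -63 + K
1/(G(b(5), -6) - 2796) = 1/((-63 + 5) - 2796) = 1/(-58 - 2796) = 1/(-2854) = -1/2854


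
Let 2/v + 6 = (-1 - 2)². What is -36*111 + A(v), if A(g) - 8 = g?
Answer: -11962/3 ≈ -3987.3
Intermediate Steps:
v = ⅔ (v = 2/(-6 + (-1 - 2)²) = 2/(-6 + (-3)²) = 2/(-6 + 9) = 2/3 = 2*(⅓) = ⅔ ≈ 0.66667)
A(g) = 8 + g
-36*111 + A(v) = -36*111 + (8 + ⅔) = -3996 + 26/3 = -11962/3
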